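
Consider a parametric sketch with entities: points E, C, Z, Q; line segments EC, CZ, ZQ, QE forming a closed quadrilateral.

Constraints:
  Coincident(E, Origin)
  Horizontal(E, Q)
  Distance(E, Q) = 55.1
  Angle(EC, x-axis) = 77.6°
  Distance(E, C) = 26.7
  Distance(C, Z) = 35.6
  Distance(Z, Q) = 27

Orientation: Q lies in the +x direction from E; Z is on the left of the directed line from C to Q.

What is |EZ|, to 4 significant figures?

47.27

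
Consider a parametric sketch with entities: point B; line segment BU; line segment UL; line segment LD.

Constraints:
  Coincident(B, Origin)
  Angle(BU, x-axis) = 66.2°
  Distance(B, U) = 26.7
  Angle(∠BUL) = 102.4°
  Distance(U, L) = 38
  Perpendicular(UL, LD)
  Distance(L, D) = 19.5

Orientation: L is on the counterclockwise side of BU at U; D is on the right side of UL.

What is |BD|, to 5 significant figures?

63.166

B is at the origin; BU runs at 66.2° with length 26.7, so U = 26.7·(cos 66.2°, sin 66.2°) = (10.775, 24.429). ∠BUL = 102.4°, so UL runs at 66.2° + (180° − 102.4°) = 143.80° from the x-axis; with |UL| = 38.0, L = U + 38.0·(cos 143.80°, sin 143.80°) = (-19.890, 46.872). UL ⟂ LD; with |LD| = 19.5 on the right of UL, D = L + 19.5·(0.59061, 0.80696) = (-8.3730, 62.608). Then |BD| = |D − B| = 63.166.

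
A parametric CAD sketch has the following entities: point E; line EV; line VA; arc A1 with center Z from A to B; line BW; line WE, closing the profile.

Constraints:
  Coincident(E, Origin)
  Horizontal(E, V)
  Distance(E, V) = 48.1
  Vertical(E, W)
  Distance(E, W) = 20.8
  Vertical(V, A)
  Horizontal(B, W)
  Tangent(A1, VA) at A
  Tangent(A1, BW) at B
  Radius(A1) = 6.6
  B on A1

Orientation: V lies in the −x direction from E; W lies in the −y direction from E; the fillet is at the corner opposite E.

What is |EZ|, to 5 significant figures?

43.862

E is at the origin; E and V share the same y with |EV| = 48.1 and V on the −x side, so V = (-48.100, 0.0000). E and W share the same x with |EW| = 20.8 and W on the −y side, so W = (0.0000, -20.800). The virtual corner opposite E is at (-48.100, -20.800). Since A1 is tangent to VA there, ZA ⟂ VA and the tangent condition forces ZB to be normal to BW, with radius 6.6, so the center Z sits 6.6 in from both sides at Z = (-41.500, -14.200). Then |EZ| = |Z − E| = 43.862.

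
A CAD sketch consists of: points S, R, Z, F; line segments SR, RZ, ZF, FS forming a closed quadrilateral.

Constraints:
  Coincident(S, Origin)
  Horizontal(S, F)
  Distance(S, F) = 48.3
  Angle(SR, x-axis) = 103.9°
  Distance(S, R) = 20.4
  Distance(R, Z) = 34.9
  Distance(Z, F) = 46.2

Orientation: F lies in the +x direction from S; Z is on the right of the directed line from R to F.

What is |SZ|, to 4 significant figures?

14.51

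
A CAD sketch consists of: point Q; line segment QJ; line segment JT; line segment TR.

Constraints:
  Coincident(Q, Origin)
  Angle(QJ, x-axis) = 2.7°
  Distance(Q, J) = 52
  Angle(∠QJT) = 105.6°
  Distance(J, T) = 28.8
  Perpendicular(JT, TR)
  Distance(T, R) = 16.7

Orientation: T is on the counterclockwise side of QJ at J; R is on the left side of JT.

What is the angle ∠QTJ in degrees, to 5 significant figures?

49.495°

Q is at the origin; QJ runs at 2.7° with length 52.0, so J = 52.0·(cos 2.7°, sin 2.7°) = (51.942, 2.4495). ∠QJT = 105.6°, so JT runs at 2.7° + (180° − 105.6°) = 77.100° from the x-axis; with |JT| = 28.8, T = J + 28.8·(cos 77.100°, sin 77.100°) = (58.372, 30.523). Then cos ∠QTJ = TQ·TJ / (|TQ||TJ|), giving 49.495°.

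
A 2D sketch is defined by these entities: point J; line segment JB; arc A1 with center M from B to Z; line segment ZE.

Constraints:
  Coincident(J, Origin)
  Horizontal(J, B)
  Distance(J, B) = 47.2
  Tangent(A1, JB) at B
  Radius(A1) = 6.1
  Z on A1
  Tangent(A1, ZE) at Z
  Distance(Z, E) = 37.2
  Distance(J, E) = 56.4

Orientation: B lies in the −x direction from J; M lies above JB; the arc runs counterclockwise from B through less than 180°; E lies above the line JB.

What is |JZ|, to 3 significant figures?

41.5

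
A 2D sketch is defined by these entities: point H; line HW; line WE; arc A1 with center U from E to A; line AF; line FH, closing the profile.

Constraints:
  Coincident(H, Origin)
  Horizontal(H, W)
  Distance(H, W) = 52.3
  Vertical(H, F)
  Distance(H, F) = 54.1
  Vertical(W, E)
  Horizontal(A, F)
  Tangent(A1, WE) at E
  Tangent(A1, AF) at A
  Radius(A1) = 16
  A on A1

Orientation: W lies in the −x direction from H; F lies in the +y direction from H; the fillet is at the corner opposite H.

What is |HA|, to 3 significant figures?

65.1

H is at the origin; HW is horizontal with |HW| = 52.3 and W on the −x side, so W = (-52.3, 0.00). H and F share the same x with |HF| = 54.1 and F on the +y side, so F = (0.00, 54.1). The virtual corner opposite H is at (-52.3, 54.1). The tangent condition forces UE to be normal to WE and tangency of A1 to AF means the radius UA is perpendicular to AF, with radius 16.0, so the center U sits 16.0 in from both sides at U = (-36.3, 38.1). That places the tangent points at E = (-52.3, 38.1) on WE and A = (-36.3, 54.1) on AF. Then |HA| = |A − H| = 65.1.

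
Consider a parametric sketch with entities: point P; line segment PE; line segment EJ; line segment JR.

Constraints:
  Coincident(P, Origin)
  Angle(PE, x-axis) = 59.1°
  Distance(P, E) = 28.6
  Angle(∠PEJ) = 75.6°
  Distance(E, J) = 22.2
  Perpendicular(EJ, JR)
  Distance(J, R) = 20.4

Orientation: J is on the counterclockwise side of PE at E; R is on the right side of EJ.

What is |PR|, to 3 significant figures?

50.4

P is at the origin; PE runs at 59.1° with length 28.6, so E = 28.6·(cos 59.1°, sin 59.1°) = (14.7, 24.5). ∠PEJ = 75.6°, so EJ runs at 59.1° + (180° − 75.6°) = 164° from the x-axis; with |EJ| = 22.2, J = E + 22.2·(cos 164°, sin 164°) = (-6.60, 30.8). EJ is perpendicular to JR; with |JR| = 20.4 on the right of EJ, R = J + 20.4·(0.284, 0.959) = (-0.805, 50.4). Then |PR| = |R − P| = 50.4.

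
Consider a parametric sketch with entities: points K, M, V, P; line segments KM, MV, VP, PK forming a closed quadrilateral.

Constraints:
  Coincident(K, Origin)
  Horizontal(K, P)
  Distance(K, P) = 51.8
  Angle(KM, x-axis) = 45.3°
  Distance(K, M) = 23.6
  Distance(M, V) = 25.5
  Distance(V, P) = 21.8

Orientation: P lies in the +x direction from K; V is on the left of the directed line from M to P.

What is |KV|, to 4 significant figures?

46.25

K is at the origin; KP is horizontal with |KP| = 51.8 and P in +x, so P = (51.8, 0). KM runs at 45.3° with |KM| = 23.6, so M = (16.60, 16.77). V is determined by |MV| = 25.5 and |VP| = 21.8 together: it lies at the intersection of circle(M, 25.5) and circle(P, 21.8). With |MP| = 38.99, the foot of the radical line on MP is 21.74 from M and the perpendicular offset is √(25.5² − 21.74²) = 13.33. Taking the left-of-MP solution: V = (41.96, 19.45).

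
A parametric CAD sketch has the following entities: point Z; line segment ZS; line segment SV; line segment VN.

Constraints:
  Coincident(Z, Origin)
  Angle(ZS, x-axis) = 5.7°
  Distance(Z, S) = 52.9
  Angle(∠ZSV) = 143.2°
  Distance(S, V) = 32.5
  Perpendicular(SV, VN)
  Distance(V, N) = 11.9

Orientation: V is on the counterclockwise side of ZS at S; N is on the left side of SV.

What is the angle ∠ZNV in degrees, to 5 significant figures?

104.81°

∠ZSV = 143.2°, so SV runs at 5.7° + (180° − 143.2°) = 42.500° from the x-axis; with |SV| = 32.5, V = S + 32.5·(cos 42.500°, sin 42.500°) = (76.600, 27.211). SV ⟂ VN; with |VN| = 11.9 on the left of SV, N = V + 11.9·(-0.67559, 0.73728) = (68.560, 35.984). Then cos ∠ZNV = NZ·NV / (|NZ||NV|), giving 104.81°.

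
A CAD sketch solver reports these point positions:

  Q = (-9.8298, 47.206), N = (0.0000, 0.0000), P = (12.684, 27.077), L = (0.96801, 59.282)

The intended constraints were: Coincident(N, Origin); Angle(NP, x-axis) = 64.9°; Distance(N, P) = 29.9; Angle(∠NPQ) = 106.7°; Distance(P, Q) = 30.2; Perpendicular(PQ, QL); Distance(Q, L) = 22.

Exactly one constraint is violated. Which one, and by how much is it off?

Distance(Q, L) = 22 — off by 5.80.

N = (0.00, 0.00) ✓; NP at 64.90° ✓; |NP| = 29.90 ✓; ∠NPQ = 106.7° ✓; |PQ| = 30.20 ✓; ∠(PQ, QL) = 90.00° ✓; |QL| = 16.20 ✗.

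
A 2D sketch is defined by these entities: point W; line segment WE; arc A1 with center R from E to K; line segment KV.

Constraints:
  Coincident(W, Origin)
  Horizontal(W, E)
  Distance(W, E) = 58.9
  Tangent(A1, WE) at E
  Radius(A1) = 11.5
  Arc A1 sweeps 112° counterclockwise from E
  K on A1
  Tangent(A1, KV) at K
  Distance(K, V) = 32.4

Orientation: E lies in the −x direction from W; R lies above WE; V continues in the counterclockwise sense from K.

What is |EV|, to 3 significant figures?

45.9

W is at the origin; WE is horizontal with |WE| = 58.9 and E on the −x side, so E = (-58.9, 0.00). A1 meets WE tangentially, so RE is at right angles to WE, so R = E + (0, 11.5) = (-58.9, 11.5). On A1, E sits at bearing -90° from R; a 112° counterclockwise sweep puts K at bearing 22°, so K = R + 11.5·(cos 22°, sin 22°) = (-48.2, 15.8). A1 meets KV tangentially, so RK is at right angles to KV, so KV runs along (−sin 22°, cos 22°); with |KV| = 32.4, V = (-60.4, 45.8). Then |EV| = |V − E| = 45.9.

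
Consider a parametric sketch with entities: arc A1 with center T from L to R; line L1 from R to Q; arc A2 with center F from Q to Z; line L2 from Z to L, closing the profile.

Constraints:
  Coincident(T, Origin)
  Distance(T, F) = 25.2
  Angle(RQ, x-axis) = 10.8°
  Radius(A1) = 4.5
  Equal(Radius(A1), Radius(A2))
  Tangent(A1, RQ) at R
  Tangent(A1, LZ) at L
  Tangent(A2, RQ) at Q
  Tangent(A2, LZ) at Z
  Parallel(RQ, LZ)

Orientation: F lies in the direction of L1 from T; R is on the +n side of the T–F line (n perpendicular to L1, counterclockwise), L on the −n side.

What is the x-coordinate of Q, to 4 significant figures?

23.91

The slot axis is L1's direction at 10.8°, so u = (cos 10.8°, sin 10.8°) = (0.9823, 0.1874) and n = (−sin 10.8°, cos 10.8°) = (-0.1874, 0.9823). T is at the origin and F lies 25.2 along u from T, so F = 25.2·u = (24.75, 4.722). Tangency of A1 to both parallel lines with radius 4.5 puts R and L at T ± 4.5·n: R = (-0.8432, 4.420), L = (0.8432, -4.420). Equal radii place Q and Z the same way about F: Q = F + 4.5·n = (23.91, 9.142), Z = F − 4.5·n = (25.60, 0.3017). So Q.x = 23.91.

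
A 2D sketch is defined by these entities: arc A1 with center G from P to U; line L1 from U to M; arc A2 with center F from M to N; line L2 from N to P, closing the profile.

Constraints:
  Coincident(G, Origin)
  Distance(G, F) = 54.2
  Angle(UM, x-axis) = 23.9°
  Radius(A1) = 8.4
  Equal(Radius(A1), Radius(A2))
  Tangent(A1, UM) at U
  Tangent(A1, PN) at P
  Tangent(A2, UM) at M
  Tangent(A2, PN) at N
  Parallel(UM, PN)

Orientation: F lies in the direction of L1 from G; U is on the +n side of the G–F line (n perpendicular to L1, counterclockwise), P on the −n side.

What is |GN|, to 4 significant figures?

54.85

The slot axis is L1's direction at 23.9°, so u = (cos 23.9°, sin 23.9°) = (0.9143, 0.4051) and n = (−sin 23.9°, cos 23.9°) = (-0.4051, 0.9143). G is at the origin and F lies 54.2 along u from G, so F = 54.2·u = (49.55, 21.96). Tangency of A1 to both parallel lines with radius 8.4 puts U and P at G ± 8.4·n: U = (-3.403, 7.680), P = (3.403, -7.680). Equal radii place M and N the same way about F: M = F + 8.4·n = (46.15, 29.64), N = F − 8.4·n = (52.96, 14.28). Then |GN| = |N − G| = 54.85.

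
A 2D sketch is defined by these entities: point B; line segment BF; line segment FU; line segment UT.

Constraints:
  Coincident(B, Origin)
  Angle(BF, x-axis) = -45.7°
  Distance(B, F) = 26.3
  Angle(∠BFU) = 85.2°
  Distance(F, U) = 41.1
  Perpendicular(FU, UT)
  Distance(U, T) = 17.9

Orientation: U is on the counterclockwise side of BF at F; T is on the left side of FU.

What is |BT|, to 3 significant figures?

39.8

∠BFU = 85.2°, so FU runs at -45.7° + (180° − 85.2°) = 49.1° from the x-axis; with |FU| = 41.1, U = F + 41.1·(cos 49.1°, sin 49.1°) = (45.3, 12.2). The perpendicularity gives UT at right angles to FU; with |UT| = 17.9 on the left of FU, T = U + 17.9·(-0.756, 0.655) = (31.7, 24.0). Then |BT| = |T − B| = 39.8.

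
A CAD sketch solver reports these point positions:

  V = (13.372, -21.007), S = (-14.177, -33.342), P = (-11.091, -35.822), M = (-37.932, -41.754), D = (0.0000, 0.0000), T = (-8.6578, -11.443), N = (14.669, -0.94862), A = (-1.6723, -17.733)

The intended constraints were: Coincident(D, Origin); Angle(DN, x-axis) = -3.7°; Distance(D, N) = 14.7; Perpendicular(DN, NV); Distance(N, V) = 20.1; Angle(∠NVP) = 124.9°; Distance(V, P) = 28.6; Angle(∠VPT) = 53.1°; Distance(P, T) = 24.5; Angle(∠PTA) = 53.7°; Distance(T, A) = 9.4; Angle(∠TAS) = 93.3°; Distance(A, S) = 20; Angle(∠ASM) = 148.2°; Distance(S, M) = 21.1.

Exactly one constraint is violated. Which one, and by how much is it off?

Distance(S, M) = 21.1 — off by 4.10.

D = (0.00, 0.00) ✓; DN at -3.700° ✓; |DN| = 14.70 ✓; ∠(DN, NV) = 90.00° ✓; |NV| = 20.10 ✓; ∠NVP = 124.9° ✓; |VP| = 28.60 ✓; ∠VPT = 53.10° ✓; |PT| = 24.50 ✓; ∠PTA = 53.70° ✓; |TA| = 9.400 ✓; ∠TAS = 93.30° ✓; |AS| = 20.00 ✓; ∠ASM = 148.2° ✓; |SM| = 25.20 ✗.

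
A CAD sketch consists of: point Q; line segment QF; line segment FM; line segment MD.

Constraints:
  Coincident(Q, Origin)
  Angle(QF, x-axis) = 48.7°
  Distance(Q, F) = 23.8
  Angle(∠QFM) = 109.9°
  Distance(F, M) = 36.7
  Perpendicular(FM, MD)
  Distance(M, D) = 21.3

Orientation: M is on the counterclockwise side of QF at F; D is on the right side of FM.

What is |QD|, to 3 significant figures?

62.6

Q is at the origin; QF runs at 48.7° with length 23.8, so F = 23.8·(cos 48.7°, sin 48.7°) = (15.7, 17.9). ∠QFM = 109.9°, so FM runs at 48.7° + (180° − 109.9°) = 119° from the x-axis; with |FM| = 36.7, M = F + 36.7·(cos 119°, sin 119°) = (-1.97, 50.0). The perpendicularity gives MD at right angles to FM; with |MD| = 21.3 on the right of FM, D = M + 21.3·(0.876, 0.482) = (16.7, 60.3). Then |QD| = |D − Q| = 62.6.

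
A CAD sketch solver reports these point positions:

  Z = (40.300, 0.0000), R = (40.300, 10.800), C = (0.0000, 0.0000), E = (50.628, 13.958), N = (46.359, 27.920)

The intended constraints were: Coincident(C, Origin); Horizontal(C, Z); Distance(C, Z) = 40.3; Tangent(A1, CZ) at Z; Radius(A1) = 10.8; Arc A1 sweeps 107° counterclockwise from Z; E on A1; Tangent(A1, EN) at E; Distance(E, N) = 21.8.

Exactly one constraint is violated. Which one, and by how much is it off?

Distance(E, N) = 21.8 — off by 7.20.

C = (0.00, 0.00) ✓; C.y = 0.00, Z.y = 0.00 ✓; |CZ| = 40.30 ✓; ∠(RZ, ZC) = 90.00° ✓; |RZ| = 10.80 ✓; bearing(R→E) − bearing(R→Z) = 107.0° ✓; |RE| = 10.80 ✓; ∠(RE, EN) = 90.00° ✓; |EN| = 14.60 ✗.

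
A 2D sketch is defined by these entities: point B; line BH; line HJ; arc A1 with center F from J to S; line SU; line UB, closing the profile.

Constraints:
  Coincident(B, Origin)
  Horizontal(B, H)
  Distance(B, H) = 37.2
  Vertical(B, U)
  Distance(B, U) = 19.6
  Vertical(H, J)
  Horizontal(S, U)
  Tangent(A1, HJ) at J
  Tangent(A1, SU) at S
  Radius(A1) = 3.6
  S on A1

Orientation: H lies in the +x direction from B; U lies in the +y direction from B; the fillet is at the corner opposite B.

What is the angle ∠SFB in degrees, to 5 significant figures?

115.46°

B is at the origin; BH is horizontal with |BH| = 37.2 and H on the +x side, so H = (37.200, 0.0000). BU is vertical with |BU| = 19.6 and U on the +y side, so U = (0.0000, 19.600). The virtual corner opposite B is at (37.200, 19.600). Since A1 is tangent to HJ there, FJ ⟂ HJ and A1 meets SU tangentially, so FS is at right angles to SU, with radius 3.6, so the center F sits 3.6 in from both sides at F = (33.600, 16.000). That places the tangent points at J = (37.200, 16.000) on HJ and S = (33.600, 19.600) on SU. Then cos ∠SFB = FS·FB / (|FS||FB|), giving 115.46°.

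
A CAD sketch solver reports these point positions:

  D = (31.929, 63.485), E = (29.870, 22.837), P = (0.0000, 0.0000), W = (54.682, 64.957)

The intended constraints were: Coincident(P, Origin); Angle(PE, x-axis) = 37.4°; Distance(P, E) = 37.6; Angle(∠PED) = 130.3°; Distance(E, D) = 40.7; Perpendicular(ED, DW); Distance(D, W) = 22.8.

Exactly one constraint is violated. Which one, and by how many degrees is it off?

Perpendicular(ED, DW) — off by 6.60°.

P = (0.00, 0.00) ✓; PE at 37.40° ✓; |PE| = 37.60 ✓; ∠PED = 130.3° ✓; |ED| = 40.70 ✓; ∠(ED, DW) = 83.40° ✗; |DW| = 22.80 ✓.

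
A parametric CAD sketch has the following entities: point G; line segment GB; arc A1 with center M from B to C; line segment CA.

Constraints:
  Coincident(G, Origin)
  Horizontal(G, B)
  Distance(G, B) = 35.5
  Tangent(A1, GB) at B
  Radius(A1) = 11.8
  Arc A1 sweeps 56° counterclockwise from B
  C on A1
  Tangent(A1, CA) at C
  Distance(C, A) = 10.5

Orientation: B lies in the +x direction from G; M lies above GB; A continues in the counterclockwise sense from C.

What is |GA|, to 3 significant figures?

53.0

G is at the origin; G and B share the same y with |GB| = 35.5 and B on the +x side, so B = (35.5, 0.00). A1 meets GB tangentially, so MB is at right angles to GB, so M = B + (0, 11.8) = (35.5, 11.8). On A1, B sits at bearing -90° from M; a 56° counterclockwise sweep puts C at bearing -34°, so C = M + 11.8·(cos -34°, sin -34°) = (45.3, 5.20). Since A1 is tangent to CA there, MC ⟂ CA, so CA runs along (−sin -34°, cos -34°); with |CA| = 10.5, A = (51.2, 13.9). Then |GA| = |A − G| = 53.0.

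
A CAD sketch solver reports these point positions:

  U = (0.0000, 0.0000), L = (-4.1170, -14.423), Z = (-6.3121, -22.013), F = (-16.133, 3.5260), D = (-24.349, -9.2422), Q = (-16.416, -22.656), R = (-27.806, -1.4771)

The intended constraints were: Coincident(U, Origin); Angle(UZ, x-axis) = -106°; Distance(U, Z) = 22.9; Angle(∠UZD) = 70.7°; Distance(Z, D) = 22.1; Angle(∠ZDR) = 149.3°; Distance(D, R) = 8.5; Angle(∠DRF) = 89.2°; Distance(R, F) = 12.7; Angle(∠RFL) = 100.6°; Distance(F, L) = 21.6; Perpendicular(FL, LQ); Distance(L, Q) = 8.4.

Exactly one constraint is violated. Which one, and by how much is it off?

Distance(L, Q) = 8.4 — off by 6.40.

U = (0.00, 0.00) ✓; UZ at -106.0° ✓; |UZ| = 22.90 ✓; ∠UZD = 70.70° ✓; |ZD| = 22.10 ✓; ∠ZDR = 149.3° ✓; |DR| = 8.500 ✓; ∠DRF = 89.20° ✓; |RF| = 12.70 ✓; ∠RFL = 100.6° ✓; |FL| = 21.60 ✓; ∠(FL, LQ) = 90.00° ✓; |LQ| = 14.80 ✗.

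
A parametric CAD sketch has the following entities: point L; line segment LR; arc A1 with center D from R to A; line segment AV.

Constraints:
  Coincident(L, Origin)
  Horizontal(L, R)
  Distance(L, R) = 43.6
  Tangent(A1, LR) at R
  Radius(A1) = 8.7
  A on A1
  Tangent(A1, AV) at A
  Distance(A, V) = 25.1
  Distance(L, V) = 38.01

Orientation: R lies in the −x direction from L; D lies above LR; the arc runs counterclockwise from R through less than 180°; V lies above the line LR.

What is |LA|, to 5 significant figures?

36.014

Checks: ∠(DR, RL) = 90.00° ✓; |DR| = 8.700 ✓; |DA| = 8.700 ✓; ∠(DA, AV) = 90.00° ✓; |AV| = 25.10 ✓; |LV| = 38.01 ✓.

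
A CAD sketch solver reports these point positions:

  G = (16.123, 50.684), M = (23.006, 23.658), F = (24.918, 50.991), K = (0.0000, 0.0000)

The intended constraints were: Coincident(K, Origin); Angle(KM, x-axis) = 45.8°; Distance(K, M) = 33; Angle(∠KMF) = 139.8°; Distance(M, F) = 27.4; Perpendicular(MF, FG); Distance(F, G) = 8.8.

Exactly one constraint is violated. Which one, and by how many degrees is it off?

Perpendicular(MF, FG) — off by 6.00°.

K = (0.00, 0.00) ✓; KM at 45.80° ✓; |KM| = 33.00 ✓; ∠KMF = 139.8° ✓; |MF| = 27.40 ✓; ∠(MF, FG) = 96.00° ✗; |FG| = 8.800 ✓.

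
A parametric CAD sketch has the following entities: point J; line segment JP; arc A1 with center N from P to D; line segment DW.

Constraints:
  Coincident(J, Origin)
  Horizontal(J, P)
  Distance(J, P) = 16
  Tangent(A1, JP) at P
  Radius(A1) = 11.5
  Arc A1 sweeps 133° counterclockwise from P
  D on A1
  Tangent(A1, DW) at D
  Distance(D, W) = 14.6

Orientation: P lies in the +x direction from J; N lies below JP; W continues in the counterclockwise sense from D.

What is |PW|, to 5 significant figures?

30.061

On A1, P sits at bearing 90° from N; a 133° counterclockwise sweep puts D at bearing 223°, so D = N + 11.5·(cos 223°, sin 223°) = (7.5894, -19.343). Tangency of A1 to DW means the radius ND is perpendicular to DW, so DW runs along (−sin 223°, cos 223°); with |DW| = 14.6, W = (17.547, -30.021). Then |PW| = |W − P| = 30.061.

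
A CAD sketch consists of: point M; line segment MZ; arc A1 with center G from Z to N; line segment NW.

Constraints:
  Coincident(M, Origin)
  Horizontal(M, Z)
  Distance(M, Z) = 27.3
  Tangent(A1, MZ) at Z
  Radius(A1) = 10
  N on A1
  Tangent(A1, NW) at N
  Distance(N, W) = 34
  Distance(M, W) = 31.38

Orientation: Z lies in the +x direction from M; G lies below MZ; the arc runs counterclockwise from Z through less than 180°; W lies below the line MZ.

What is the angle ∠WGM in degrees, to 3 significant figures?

57.2°

M is at the origin; M and Z share the same y with |MZ| = 27.3 and Z on the +x side, so Z = (27.3, 0.00). The tangent condition forces GZ to be normal to MZ, so G = Z + (0, -10) = (27.3, -10.0). Since GN ⟂ NW (tangency), |GW| = √(10.0² + 34.0²) = 35.4 regardless of where N sits on A1. So W lies on both circle(M, 31.38) and circle(G, 35.4); the below-MZ intersection is W = (-0.976, -31.4). N is the foot of the tangent from W: N = (19.3, -4.05).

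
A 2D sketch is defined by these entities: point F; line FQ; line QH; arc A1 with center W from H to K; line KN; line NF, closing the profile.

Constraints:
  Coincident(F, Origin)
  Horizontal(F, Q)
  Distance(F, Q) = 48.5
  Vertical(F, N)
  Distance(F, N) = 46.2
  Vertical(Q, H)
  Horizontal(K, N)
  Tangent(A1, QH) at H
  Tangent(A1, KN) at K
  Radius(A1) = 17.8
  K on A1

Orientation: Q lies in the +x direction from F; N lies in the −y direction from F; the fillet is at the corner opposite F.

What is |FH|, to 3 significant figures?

56.2

F is at the origin; FQ is horizontal with |FQ| = 48.5 and Q on the +x side, so Q = (48.5, 0.00). FN is vertical with |FN| = 46.2 and N on the −y side, so N = (0.00, -46.2). The virtual corner opposite F is at (48.5, -46.2). The tangent condition forces WH to be normal to QH and the tangent condition forces WK to be normal to KN, with radius 17.8, so the center W sits 17.8 in from both sides at W = (30.7, -28.4). That places the tangent points at H = (48.5, -28.4) on QH and K = (30.7, -46.2) on KN. Then |FH| = |H − F| = 56.2.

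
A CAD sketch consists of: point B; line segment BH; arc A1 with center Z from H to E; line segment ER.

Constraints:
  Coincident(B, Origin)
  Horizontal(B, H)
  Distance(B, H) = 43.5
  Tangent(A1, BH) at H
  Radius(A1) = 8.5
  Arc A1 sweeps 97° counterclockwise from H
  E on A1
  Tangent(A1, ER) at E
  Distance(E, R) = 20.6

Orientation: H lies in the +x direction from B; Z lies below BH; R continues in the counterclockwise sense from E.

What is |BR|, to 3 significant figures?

48.1

On A1, H sits at bearing 90° from Z; a 97° counterclockwise sweep puts E at bearing 187°, so E = Z + 8.5·(cos 187°, sin 187°) = (35.1, -9.54). A1 meets ER tangentially, so ZE is at right angles to ER, so ER runs along (−sin 187°, cos 187°); with |ER| = 20.6, R = (37.6, -30.0). Then |BR| = |R − B| = 48.1.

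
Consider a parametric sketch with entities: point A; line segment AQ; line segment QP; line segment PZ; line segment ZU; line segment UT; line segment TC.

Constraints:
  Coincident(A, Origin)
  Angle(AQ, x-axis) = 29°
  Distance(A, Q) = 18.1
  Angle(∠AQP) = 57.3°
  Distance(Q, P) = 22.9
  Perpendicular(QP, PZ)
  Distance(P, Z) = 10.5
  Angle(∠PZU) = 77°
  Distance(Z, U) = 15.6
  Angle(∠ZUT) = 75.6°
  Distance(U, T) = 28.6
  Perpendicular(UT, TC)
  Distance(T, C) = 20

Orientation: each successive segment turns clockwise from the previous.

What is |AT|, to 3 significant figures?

35.4

∠PZU = 77.0° gives ZU at 73.3° from the x-axis; with |ZU| = 15.6, U = (8.36, 1.54). ∠ZUT = 75.6° gives UT at -31.1° from the x-axis; with |UT| = 28.6, T = (32.8, -13.2). Then |AT| = |T − A| = 35.4.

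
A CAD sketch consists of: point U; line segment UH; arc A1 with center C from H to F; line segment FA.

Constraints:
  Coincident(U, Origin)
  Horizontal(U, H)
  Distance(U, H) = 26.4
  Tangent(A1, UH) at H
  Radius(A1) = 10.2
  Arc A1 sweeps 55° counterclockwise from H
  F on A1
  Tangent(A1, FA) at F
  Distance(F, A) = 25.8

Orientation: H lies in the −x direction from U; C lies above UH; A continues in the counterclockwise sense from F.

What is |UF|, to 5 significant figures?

18.561

U is at the origin; U and H share the same y with |UH| = 26.4 and H on the −x side, so H = (-26.400, 0.0000). The tangent condition forces CH to be normal to UH, so C = H + (0, 10.2) = (-26.400, 10.200). On A1, H sits at bearing -90° from C; a 55° counterclockwise sweep puts F at bearing -35°, so F = C + 10.2·(cos -35°, sin -35°) = (-18.045, 4.3495). Then |UF| = |F − U| = 18.561.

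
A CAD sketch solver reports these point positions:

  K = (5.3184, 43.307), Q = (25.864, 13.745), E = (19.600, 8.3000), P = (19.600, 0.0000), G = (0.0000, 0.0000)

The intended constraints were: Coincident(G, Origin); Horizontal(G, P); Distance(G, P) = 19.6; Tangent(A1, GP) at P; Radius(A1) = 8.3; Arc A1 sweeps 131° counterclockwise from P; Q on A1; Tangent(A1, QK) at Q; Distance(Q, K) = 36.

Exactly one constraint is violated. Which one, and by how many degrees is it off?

Tangent(A1, QK) at Q — off by 6.20°.

G = (0.00, 0.00) ✓; G.y = 0.00, P.y = 0.00 ✓; |GP| = 19.60 ✓; ∠(EP, PG) = 90.00° ✓; |EP| = 8.300 ✓; bearing(E→Q) − bearing(E→P) = 131.0° ✓; |EQ| = 8.300 ✓; ∠(EQ, QK) = 96.20° ✗; |QK| = 36.00 ✓.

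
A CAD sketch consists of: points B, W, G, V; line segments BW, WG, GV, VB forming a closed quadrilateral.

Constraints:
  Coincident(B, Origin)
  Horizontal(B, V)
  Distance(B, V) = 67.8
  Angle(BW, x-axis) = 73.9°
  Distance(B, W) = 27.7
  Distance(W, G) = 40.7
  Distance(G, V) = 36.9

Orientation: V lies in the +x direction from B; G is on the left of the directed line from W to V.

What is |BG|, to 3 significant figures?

57.4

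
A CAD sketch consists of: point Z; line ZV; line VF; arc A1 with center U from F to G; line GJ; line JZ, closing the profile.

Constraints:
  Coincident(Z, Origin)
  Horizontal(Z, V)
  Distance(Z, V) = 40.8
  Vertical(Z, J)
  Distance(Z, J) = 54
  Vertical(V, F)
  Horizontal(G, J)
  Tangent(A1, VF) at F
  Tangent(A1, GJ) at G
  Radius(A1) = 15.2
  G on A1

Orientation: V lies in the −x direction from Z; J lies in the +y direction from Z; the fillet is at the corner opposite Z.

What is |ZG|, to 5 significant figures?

59.761

The virtual corner opposite Z is at (-40.800, 54.000). A1 meets VF tangentially, so UF is at right angles to VF and the tangent condition forces UG to be normal to GJ, with radius 15.2, so the center U sits 15.2 in from both sides at U = (-25.600, 38.800). That places the tangent points at F = (-40.800, 38.800) on VF and G = (-25.600, 54.000) on GJ. Then |ZG| = |G − Z| = 59.761.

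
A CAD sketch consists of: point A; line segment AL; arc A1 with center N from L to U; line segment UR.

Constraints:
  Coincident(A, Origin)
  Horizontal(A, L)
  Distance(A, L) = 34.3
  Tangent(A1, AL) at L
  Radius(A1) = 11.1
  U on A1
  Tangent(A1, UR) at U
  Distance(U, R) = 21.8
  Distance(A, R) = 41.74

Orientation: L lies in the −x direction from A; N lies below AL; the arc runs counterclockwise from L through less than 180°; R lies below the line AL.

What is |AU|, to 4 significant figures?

45.84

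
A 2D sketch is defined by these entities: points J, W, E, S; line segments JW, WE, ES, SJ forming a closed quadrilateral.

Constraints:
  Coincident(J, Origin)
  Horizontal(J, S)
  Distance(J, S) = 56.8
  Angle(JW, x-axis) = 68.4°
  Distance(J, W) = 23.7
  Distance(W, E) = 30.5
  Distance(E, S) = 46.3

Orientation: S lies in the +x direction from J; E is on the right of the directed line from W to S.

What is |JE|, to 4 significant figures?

14.02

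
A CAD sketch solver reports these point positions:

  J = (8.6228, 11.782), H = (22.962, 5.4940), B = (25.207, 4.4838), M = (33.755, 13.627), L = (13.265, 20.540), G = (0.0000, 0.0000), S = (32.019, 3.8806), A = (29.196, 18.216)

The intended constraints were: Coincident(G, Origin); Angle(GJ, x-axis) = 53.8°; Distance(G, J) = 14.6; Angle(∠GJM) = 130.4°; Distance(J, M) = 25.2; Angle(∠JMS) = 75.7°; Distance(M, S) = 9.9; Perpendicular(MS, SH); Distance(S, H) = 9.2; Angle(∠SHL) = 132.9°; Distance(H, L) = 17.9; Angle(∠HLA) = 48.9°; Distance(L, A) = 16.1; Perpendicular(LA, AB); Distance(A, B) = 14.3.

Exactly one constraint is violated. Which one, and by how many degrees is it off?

Perpendicular(LA, AB) — off by 7.90°.

G = (0.00, 0.00) ✓; GJ at 53.80° ✓; |GJ| = 14.60 ✓; ∠GJM = 130.4° ✓; |JM| = 25.20 ✓; ∠JMS = 75.70° ✓; |MS| = 9.900 ✓; ∠(MS, SH) = 90.00° ✓; |SH| = 9.200 ✓; ∠SHL = 132.9° ✓; |HL| = 17.90 ✓; ∠HLA = 48.90° ✓; |LA| = 16.10 ✓; ∠(LA, AB) = 97.90° ✗; |AB| = 14.30 ✓.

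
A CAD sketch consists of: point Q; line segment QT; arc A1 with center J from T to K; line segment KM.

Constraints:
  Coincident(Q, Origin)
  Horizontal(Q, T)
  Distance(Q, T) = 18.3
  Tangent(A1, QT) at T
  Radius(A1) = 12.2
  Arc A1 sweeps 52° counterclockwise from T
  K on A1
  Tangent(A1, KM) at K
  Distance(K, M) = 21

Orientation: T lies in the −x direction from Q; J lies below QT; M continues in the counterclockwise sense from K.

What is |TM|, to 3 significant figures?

31.0

On A1, T sits at bearing 90° from J; a 52° counterclockwise sweep puts K at bearing 142°, so K = J + 12.2·(cos 142°, sin 142°) = (-27.9, -4.69). A1 meets KM tangentially, so JK is at right angles to KM, so KM runs along (−sin 142°, cos 142°); with |KM| = 21.0, M = (-40.8, -21.2). Then |TM| = |M − T| = 31.0.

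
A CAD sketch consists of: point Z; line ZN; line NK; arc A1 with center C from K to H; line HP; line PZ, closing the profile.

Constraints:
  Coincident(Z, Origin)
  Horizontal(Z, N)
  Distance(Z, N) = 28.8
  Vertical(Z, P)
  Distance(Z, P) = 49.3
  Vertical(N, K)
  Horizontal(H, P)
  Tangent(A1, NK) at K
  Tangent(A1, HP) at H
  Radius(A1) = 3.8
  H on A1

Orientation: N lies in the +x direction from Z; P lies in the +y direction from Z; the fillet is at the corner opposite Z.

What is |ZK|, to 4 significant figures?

53.85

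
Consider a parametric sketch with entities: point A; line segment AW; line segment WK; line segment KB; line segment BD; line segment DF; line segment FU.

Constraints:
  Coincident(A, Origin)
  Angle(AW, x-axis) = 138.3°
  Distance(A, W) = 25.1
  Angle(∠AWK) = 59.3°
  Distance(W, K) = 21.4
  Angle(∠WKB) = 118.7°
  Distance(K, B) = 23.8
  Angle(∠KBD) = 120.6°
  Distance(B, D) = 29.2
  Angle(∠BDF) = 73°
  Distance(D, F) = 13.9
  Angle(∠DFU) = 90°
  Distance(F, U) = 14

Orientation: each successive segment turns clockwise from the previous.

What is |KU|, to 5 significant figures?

26.397

∠BDF = 73.0° gives DF at 149.90° from the x-axis; with |DF| = 13.9, F = (0.22046, -14.744). ∠DFU = 90.0° gives FU at 59.900° from the x-axis; with |FU| = 14.0, U = (7.2416, -2.6320). Then |KU| = |U − K| = 26.397.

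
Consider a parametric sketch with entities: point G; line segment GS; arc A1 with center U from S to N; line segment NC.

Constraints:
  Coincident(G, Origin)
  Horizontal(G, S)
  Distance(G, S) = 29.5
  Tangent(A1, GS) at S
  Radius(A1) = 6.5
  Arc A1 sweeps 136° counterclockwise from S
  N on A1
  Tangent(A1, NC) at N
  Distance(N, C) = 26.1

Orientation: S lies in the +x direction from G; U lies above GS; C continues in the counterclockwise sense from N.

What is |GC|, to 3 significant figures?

33.0

G is at the origin; GS is horizontal with |GS| = 29.5 and S on the +x side, so S = (29.5, 0.00). Tangency of A1 to GS means the radius US is perpendicular to GS, so U = S + (0, 6.5) = (29.5, 6.50). On A1, S sits at bearing -90° from U; a 136° counterclockwise sweep puts N at bearing 46°, so N = U + 6.5·(cos 46°, sin 46°) = (34.0, 11.2). Since A1 is tangent to NC there, UN ⟂ NC, so NC runs along (−sin 46°, cos 46°); with |NC| = 26.1, C = (15.2, 29.3). Then |GC| = |C − G| = 33.0.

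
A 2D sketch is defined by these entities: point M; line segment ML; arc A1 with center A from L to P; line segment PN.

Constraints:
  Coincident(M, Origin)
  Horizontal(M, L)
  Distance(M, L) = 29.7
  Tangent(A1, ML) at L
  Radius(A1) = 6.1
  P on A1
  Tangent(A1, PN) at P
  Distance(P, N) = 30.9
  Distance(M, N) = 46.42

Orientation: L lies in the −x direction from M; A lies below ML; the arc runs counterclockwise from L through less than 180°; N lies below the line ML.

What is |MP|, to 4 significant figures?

36.41

M is at the origin; ML is horizontal with |ML| = 29.7 and L on the −x side, so L = (-29.70, 0.000). Tangency of A1 to ML means the radius AL is perpendicular to ML, so A = L + (0, -6.1) = (-29.70, -6.100). Since AP ⟂ PN (tangency), |AN| = √(6.1² + 30.9²) = 31.50 regardless of where P sits on A1. So N lies on both circle(M, 46.42) and circle(A, 31.50); the below-ML intersection is N = (-27.35, -37.51). P is the foot of the tangent from N: P = (-35.58, -7.725).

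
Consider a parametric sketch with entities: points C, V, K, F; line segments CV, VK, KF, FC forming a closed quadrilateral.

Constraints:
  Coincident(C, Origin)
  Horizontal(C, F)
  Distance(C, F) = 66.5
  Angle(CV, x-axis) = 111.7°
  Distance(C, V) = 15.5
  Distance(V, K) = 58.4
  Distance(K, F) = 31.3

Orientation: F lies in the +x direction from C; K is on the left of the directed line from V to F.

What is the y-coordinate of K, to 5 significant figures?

27.318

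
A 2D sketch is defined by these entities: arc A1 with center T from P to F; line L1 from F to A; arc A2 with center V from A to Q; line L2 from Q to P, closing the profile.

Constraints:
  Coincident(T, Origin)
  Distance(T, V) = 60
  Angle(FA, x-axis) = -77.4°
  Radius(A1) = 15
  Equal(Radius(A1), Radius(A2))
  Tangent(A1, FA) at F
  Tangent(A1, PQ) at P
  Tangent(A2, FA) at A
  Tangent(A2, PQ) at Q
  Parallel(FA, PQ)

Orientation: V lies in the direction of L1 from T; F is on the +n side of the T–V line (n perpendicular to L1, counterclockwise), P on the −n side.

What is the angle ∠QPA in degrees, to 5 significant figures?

26.565°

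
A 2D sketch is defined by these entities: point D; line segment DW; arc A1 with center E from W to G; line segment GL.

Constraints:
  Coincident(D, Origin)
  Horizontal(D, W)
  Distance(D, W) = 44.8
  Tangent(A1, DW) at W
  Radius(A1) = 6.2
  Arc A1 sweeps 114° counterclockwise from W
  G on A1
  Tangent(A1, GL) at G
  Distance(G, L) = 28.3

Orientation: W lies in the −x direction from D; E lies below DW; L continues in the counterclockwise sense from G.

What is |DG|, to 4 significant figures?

51.21

D is at the origin; DW is horizontal with |DW| = 44.8 and W on the −x side, so W = (-44.80, 0.000). Tangency of A1 to DW means the radius EW is perpendicular to DW, so E = W + (0, -6.2) = (-44.80, -6.200). On A1, W sits at bearing 90° from E; a 114° counterclockwise sweep puts G at bearing 204°, so G = E + 6.2·(cos 204°, sin 204°) = (-50.46, -8.722). Then |DG| = |G − D| = 51.21.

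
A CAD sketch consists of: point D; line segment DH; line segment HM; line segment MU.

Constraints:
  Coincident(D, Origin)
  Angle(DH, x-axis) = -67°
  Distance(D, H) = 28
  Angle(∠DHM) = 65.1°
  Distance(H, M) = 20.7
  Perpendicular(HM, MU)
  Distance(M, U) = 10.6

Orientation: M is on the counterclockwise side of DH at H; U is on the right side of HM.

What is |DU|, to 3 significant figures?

37.1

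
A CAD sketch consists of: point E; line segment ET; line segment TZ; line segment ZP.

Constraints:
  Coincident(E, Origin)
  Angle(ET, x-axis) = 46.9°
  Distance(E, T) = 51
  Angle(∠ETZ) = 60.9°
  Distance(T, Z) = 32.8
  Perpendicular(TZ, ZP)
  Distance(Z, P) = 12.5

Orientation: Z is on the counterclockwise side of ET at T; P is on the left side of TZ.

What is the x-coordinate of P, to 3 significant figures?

-0.00276

E is at the origin; ET runs at 46.9° with length 51.0, so T = 51.0·(cos 46.9°, sin 46.9°) = (34.8, 37.2). ∠ETZ = 60.9°, so TZ runs at 46.9° + (180° − 60.9°) = 166° from the x-axis; with |TZ| = 32.8, Z = T + 32.8·(cos 166°, sin 166°) = (3.02, 45.2). TZ is perpendicular to ZP; with |ZP| = 12.5 on the left of TZ, P = Z + 12.5·(-0.242, -0.970) = (-0.00276, 33.0). So P.x = -0.00276.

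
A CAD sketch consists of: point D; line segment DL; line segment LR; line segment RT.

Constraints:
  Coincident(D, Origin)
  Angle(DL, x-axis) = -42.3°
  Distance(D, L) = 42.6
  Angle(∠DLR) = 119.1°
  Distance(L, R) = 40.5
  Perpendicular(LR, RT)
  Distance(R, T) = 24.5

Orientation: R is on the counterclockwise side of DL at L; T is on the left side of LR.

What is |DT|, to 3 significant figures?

62.5

∠DLR = 119.1°, so LR runs at -42.3° + (180° − 119.1°) = 18.6° from the x-axis; with |LR| = 40.5, R = L + 40.5·(cos 18.6°, sin 18.6°) = (69.9, -15.8). LR is perpendicular to RT; with |RT| = 24.5 on the left of LR, T = R + 24.5·(-0.319, 0.948) = (62.1, 7.47). Then |DT| = |T − D| = 62.5.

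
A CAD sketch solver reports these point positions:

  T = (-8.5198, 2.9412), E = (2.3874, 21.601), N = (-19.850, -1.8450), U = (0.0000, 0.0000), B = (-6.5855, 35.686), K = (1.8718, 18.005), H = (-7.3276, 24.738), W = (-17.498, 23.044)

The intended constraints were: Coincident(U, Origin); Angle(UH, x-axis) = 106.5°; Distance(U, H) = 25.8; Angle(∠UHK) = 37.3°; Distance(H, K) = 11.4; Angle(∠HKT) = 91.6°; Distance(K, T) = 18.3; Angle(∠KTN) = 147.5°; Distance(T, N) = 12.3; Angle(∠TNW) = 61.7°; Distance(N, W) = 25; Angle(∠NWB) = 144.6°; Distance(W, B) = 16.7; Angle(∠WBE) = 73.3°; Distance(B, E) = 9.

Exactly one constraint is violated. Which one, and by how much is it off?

Distance(B, E) = 9 — off by 7.70.

U = (0.00, 0.00) ✓; UH at 106.5° ✓; |UH| = 25.80 ✓; ∠UHK = 37.30° ✓; |HK| = 11.40 ✓; ∠HKT = 91.60° ✓; |KT| = 18.30 ✓; ∠KTN = 147.5° ✓; |TN| = 12.30 ✓; ∠TNW = 61.70° ✓; |NW| = 25.00 ✓; ∠NWB = 144.6° ✓; |WB| = 16.70 ✓; ∠WBE = 73.30° ✓; |BE| = 16.70 ✗.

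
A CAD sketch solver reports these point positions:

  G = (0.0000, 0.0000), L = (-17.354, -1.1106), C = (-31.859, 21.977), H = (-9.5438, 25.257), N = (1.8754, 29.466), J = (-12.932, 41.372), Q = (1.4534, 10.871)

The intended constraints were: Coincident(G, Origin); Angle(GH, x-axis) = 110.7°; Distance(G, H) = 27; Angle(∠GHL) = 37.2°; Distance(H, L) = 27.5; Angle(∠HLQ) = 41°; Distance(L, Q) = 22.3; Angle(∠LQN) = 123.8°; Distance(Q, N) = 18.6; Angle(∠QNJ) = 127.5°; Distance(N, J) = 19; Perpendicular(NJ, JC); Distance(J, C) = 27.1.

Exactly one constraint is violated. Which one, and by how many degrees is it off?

Perpendicular(NJ, JC) — off by 5.50°.

G = (0.00, 0.00) ✓; GH at 110.7° ✓; |GH| = 27.00 ✓; ∠GHL = 37.20° ✓; |HL| = 27.50 ✓; ∠HLQ = 41.00° ✓; |LQ| = 22.30 ✓; ∠LQN = 123.8° ✓; |QN| = 18.60 ✓; ∠QNJ = 127.5° ✓; |NJ| = 19.00 ✓; ∠(NJ, JC) = 84.50° ✗; |JC| = 27.10 ✓.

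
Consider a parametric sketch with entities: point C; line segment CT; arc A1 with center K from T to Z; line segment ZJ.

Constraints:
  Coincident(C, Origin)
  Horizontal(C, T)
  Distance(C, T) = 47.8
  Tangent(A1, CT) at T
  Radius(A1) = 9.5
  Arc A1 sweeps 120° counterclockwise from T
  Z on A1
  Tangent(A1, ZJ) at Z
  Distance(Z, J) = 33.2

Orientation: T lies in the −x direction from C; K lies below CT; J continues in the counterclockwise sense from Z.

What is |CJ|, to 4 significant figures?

58.34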